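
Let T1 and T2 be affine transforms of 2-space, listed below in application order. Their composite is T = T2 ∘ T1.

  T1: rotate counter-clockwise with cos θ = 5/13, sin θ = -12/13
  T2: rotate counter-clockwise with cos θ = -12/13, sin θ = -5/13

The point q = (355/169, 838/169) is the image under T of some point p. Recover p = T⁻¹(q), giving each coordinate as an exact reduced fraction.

T1 = [5/13 12/13 0; -12/13 5/13 0; 0 0 1]
T2·T1 = [-120/169 -119/169 0; 119/169 -120/169 0; 0 0 1]
det M = 1; M⁻¹ = [-120/169 119/169 0; -119/169 -120/169 0; 0 0 1]
M⁻¹ · (355/169, 838/169)ᵀ = (2, -5)ᵀ

p = (2, -5)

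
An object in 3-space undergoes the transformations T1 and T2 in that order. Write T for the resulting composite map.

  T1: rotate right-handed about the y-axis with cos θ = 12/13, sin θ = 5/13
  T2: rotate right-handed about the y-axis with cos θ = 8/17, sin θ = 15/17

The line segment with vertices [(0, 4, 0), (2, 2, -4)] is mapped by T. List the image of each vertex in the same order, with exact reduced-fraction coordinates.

image vertices: (0, 4, 0), (-838/221, 2, -524/221)

T1 rotate right-handed about the y-axis with cos θ = 12/13, sin θ = 5/13: (0, 4, 0) → (0, 4, 0); (2, 2, -4) → (4/13, 2, -58/13)
T2 rotate right-handed about the y-axis with cos θ = 8/17, sin θ = 15/17: (0, 4, 0) → (0, 4, 0); (4/13, 2, -58/13) → (-838/221, 2, -524/221)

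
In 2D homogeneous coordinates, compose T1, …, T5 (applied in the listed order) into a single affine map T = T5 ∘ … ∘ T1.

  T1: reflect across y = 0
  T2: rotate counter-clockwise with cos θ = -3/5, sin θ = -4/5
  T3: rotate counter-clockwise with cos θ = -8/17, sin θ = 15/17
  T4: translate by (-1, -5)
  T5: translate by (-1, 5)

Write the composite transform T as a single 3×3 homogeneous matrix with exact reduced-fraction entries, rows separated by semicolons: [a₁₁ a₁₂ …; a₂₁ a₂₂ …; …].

T1 = [1 0 0; 0 -1 0; 0 0 1]
T2·T1 = [-3/5 -4/5 0; -4/5 3/5 0; 0 0 1]
T3·…·T1 = [84/85 -13/85 0; -13/85 -84/85 0; 0 0 1]
T4·…·T1 = [84/85 -13/85 -1; -13/85 -84/85 -5; 0 0 1]
T5·…·T1 = [84/85 -13/85 -2; -13/85 -84/85 0; 0 0 1]

T = [84/85 -13/85 -2; -13/85 -84/85 0; 0 0 1]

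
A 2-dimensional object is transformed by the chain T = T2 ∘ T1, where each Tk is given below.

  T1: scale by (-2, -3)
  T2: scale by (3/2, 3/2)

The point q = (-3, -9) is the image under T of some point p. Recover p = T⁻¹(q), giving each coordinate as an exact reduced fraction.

p = (1, 2)

T1 = [-2 0 0; 0 -3 0; 0 0 1]
T2·T1 = [-3 0 0; 0 -9/2 0; 0 0 1]
det M = 27/2; M⁻¹ = [-1/3 0 0; 0 -2/9 0; 0 0 1]
M⁻¹ · (-3, -9)ᵀ = (1, 2)ᵀ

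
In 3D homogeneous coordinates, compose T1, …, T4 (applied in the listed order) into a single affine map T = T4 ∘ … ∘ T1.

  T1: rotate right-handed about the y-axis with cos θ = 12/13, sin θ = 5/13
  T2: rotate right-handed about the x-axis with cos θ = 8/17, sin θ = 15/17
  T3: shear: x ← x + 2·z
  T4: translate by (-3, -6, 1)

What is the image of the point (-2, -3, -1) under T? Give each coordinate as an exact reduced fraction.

T(p) = (-2358/221, -1608/221, -380/221)

T1 rotate right-handed about the y-axis with cos θ = 12/13, sin θ = 5/13: (-2, -3, -1) → (-29/13, -3, -2/13)
T2 rotate right-handed about the x-axis with cos θ = 8/17, sin θ = 15/17: (-29/13, -3, -2/13) → (-29/13, -282/221, -601/221)
T3 shear: x ← x + 2·z: (-29/13, -282/221, -601/221) → (-1695/221, -282/221, -601/221)
T4 translate by (-3, -6, 1): (-1695/221, -282/221, -601/221) → (-2358/221, -1608/221, -380/221)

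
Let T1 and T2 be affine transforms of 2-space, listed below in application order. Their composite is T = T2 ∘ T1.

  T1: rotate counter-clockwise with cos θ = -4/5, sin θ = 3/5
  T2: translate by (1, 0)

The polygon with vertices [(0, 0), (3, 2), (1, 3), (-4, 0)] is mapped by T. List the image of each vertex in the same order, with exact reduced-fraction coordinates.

image vertices: (1, 0), (-13/5, 1/5), (-8/5, -9/5), (21/5, -12/5)

T1 rotate counter-clockwise with cos θ = -4/5, sin θ = 3/5: (0, 0) → (0, 0); (3, 2) → (-18/5, 1/5); (1, 3) → (-13/5, -9/5); (-4, 0) → (16/5, -12/5)
T2 translate by (1, 0): (0, 0) → (1, 0); (-18/5, 1/5) → (-13/5, 1/5); (-13/5, -9/5) → (-8/5, -9/5); (16/5, -12/5) → (21/5, -12/5)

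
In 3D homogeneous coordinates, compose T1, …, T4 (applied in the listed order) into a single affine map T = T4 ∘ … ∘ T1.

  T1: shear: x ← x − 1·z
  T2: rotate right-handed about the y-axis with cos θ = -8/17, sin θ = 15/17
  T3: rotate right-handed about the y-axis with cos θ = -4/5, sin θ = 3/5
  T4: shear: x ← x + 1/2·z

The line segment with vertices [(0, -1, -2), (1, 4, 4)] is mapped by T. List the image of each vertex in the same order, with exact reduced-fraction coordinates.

image vertices: (239/85, -1, 194/85), (-449/85, 4, -304/85)

T1 shear: x ← x − 1·z: (0, -1, -2) → (2, -1, -2); (1, 4, 4) → (-3, 4, 4)
T2 rotate right-handed about the y-axis with cos θ = -8/17, sin θ = 15/17: (2, -1, -2) → (-46/17, -1, -14/17); (-3, 4, 4) → (84/17, 4, 13/17)
T3 rotate right-handed about the y-axis with cos θ = -4/5, sin θ = 3/5: (-46/17, -1, -14/17) → (142/85, -1, 194/85); (84/17, 4, 13/17) → (-297/85, 4, -304/85)
T4 shear: x ← x + 1/2·z: (142/85, -1, 194/85) → (239/85, -1, 194/85); (-297/85, 4, -304/85) → (-449/85, 4, -304/85)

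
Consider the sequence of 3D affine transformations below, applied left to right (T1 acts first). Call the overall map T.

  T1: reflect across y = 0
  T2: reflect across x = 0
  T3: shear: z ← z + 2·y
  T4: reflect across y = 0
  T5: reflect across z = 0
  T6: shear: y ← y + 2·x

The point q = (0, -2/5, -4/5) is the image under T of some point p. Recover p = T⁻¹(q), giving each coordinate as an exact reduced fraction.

T1 = [1 0 0 0; 0 -1 0 0; 0 0 1 0; 0 0 0 1]
T2·T1 = [-1 0 0 0; 0 -1 0 0; 0 0 1 0; 0 0 0 1]
T3·…·T1 = [-1 0 0 0; 0 -1 0 0; 0 -2 1 0; 0 0 0 1]
T4·…·T1 = [-1 0 0 0; 0 1 0 0; 0 -2 1 0; 0 0 0 1]
T5·…·T1 = [-1 0 0 0; 0 1 0 0; 0 2 -1 0; 0 0 0 1]
T6·…·T1 = [-1 0 0 0; -2 1 0 0; 0 2 -1 0; 0 0 0 1]
det M = 1; M⁻¹ = [-1 0 0 0; -2 1 0 0; -4 2 -1 0; 0 0 0 1]
M⁻¹ · (0, -2/5, -4/5)ᵀ = (0, -2/5, 0)ᵀ

p = (0, -2/5, 0)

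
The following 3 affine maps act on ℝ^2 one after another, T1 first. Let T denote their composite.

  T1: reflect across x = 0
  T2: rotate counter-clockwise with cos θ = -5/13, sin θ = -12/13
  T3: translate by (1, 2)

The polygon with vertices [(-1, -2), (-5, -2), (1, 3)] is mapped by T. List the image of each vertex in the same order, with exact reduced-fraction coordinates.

image vertices: (-16/13, 24/13), (-36/13, -24/13), (54/13, 23/13)

T1 reflect across x = 0: (-1, -2) → (1, -2); (-5, -2) → (5, -2); (1, 3) → (-1, 3)
T2 rotate counter-clockwise with cos θ = -5/13, sin θ = -12/13: (1, -2) → (-29/13, -2/13); (5, -2) → (-49/13, -50/13); (-1, 3) → (41/13, -3/13)
T3 translate by (1, 2): (-29/13, -2/13) → (-16/13, 24/13); (-49/13, -50/13) → (-36/13, -24/13); (41/13, -3/13) → (54/13, 23/13)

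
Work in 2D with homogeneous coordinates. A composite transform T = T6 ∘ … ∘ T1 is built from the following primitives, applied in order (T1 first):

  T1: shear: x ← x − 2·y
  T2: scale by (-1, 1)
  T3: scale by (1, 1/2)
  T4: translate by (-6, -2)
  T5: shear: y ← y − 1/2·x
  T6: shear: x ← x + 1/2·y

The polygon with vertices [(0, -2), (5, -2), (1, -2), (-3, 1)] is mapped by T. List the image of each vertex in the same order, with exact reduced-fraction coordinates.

T1 shear: x ← x − 2·y: (0, -2) → (4, -2); (5, -2) → (9, -2); (1, -2) → (5, -2); (-3, 1) → (-5, 1)
T2 scale by (-1, 1): (4, -2) → (-4, -2); (9, -2) → (-9, -2); (5, -2) → (-5, -2); (-5, 1) → (5, 1)
T3 scale by (1, 1/2): (-4, -2) → (-4, -1); (-9, -2) → (-9, -1); (-5, -2) → (-5, -1); (5, 1) → (5, 1/2)
T4 translate by (-6, -2): (-4, -1) → (-10, -3); (-9, -1) → (-15, -3); (-5, -1) → (-11, -3); (5, 1/2) → (-1, -3/2)
T5 shear: y ← y − 1/2·x: (-10, -3) → (-10, 2); (-15, -3) → (-15, 9/2); (-11, -3) → (-11, 5/2); (-1, -3/2) → (-1, -1)
T6 shear: x ← x + 1/2·y: (-10, 2) → (-9, 2); (-15, 9/2) → (-51/4, 9/2); (-11, 5/2) → (-39/4, 5/2); (-1, -1) → (-3/2, -1)

image vertices: (-9, 2), (-51/4, 9/2), (-39/4, 5/2), (-3/2, -1)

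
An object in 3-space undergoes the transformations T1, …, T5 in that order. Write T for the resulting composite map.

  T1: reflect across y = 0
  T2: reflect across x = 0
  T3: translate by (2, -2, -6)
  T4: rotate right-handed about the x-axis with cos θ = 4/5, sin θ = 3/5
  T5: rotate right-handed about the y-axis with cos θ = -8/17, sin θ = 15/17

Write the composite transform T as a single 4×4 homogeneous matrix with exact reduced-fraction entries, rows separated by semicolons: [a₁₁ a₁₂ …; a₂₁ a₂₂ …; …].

T1 = [1 0 0 0; 0 -1 0 0; 0 0 1 0; 0 0 0 1]
T2·T1 = [-1 0 0 0; 0 -1 0 0; 0 0 1 0; 0 0 0 1]
T3·…·T1 = [-1 0 0 2; 0 -1 0 -2; 0 0 1 -6; 0 0 0 1]
T4·…·T1 = [-1 0 0 2; 0 -4/5 -3/5 2; 0 -3/5 4/5 -6; 0 0 0 1]
T5·…·T1 = [8/17 -9/17 12/17 -106/17; 0 -4/5 -3/5 2; 15/17 24/85 -32/85 18/17; 0 0 0 1]

T = [8/17 -9/17 12/17 -106/17; 0 -4/5 -3/5 2; 15/17 24/85 -32/85 18/17; 0 0 0 1]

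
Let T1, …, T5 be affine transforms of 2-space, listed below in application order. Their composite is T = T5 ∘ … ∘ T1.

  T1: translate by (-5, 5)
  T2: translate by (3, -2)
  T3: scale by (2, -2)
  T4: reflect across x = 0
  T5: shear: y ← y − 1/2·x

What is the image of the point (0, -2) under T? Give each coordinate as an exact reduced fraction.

T(p) = (4, -4)

T1 translate by (-5, 5): (0, -2) → (-5, 3)
T2 translate by (3, -2): (-5, 3) → (-2, 1)
T3 scale by (2, -2): (-2, 1) → (-4, -2)
T4 reflect across x = 0: (-4, -2) → (4, -2)
T5 shear: y ← y − 1/2·x: (4, -2) → (4, -4)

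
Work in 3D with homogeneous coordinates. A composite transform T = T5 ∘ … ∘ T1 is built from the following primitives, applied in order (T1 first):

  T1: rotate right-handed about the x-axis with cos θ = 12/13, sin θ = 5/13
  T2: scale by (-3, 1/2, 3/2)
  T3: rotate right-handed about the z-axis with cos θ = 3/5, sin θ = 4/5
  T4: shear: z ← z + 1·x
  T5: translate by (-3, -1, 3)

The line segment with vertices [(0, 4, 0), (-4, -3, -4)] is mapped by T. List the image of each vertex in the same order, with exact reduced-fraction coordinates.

image vertices: (-291/65, 7/65, 249/65), (61/13, 107/13, 89/26)

T1 rotate right-handed about the x-axis with cos θ = 12/13, sin θ = 5/13: (0, 4, 0) → (0, 48/13, 20/13); (-4, -3, -4) → (-4, -16/13, -63/13)
T2 scale by (-3, 1/2, 3/2): (0, 48/13, 20/13) → (0, 24/13, 30/13); (-4, -16/13, -63/13) → (12, -8/13, -189/26)
T3 rotate right-handed about the z-axis with cos θ = 3/5, sin θ = 4/5: (0, 24/13, 30/13) → (-96/65, 72/65, 30/13); (12, -8/13, -189/26) → (100/13, 120/13, -189/26)
T4 shear: z ← z + 1·x: (-96/65, 72/65, 30/13) → (-96/65, 72/65, 54/65); (100/13, 120/13, -189/26) → (100/13, 120/13, 11/26)
T5 translate by (-3, -1, 3): (-96/65, 72/65, 54/65) → (-291/65, 7/65, 249/65); (100/13, 120/13, 11/26) → (61/13, 107/13, 89/26)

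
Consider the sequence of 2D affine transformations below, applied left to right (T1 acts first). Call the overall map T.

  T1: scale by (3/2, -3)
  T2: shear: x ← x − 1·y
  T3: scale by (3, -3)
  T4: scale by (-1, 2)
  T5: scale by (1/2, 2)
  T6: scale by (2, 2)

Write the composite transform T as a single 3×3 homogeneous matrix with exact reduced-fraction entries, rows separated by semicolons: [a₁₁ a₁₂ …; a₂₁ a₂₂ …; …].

T1 = [3/2 0 0; 0 -3 0; 0 0 1]
T2·T1 = [3/2 3 0; 0 -3 0; 0 0 1]
T3·…·T1 = [9/2 9 0; 0 9 0; 0 0 1]
T4·…·T1 = [-9/2 -9 0; 0 18 0; 0 0 1]
T5·…·T1 = [-9/4 -9/2 0; 0 36 0; 0 0 1]
T6·…·T1 = [-9/2 -9 0; 0 72 0; 0 0 1]

T = [-9/2 -9 0; 0 72 0; 0 0 1]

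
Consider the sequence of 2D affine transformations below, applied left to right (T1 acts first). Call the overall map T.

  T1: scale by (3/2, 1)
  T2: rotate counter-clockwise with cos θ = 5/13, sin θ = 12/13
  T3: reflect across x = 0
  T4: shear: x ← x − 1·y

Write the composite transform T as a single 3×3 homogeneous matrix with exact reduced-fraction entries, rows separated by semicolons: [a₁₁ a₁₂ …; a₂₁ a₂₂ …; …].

T = [-51/26 7/13 0; 18/13 5/13 0; 0 0 1]

T1 = [3/2 0 0; 0 1 0; 0 0 1]
T2·T1 = [15/26 -12/13 0; 18/13 5/13 0; 0 0 1]
T3·…·T1 = [-15/26 12/13 0; 18/13 5/13 0; 0 0 1]
T4·…·T1 = [-51/26 7/13 0; 18/13 5/13 0; 0 0 1]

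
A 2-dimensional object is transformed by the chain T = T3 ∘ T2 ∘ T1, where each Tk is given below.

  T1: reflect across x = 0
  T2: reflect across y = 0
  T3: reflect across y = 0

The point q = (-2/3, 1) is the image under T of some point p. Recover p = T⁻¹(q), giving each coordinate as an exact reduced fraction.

p = (2/3, 1)

T1 = [-1 0 0; 0 1 0; 0 0 1]
T2·T1 = [-1 0 0; 0 -1 0; 0 0 1]
T3·…·T1 = [-1 0 0; 0 1 0; 0 0 1]
det M = -1; M⁻¹ = [-1 0 0; 0 1 0; 0 0 1]
M⁻¹ · (-2/3, 1)ᵀ = (2/3, 1)ᵀ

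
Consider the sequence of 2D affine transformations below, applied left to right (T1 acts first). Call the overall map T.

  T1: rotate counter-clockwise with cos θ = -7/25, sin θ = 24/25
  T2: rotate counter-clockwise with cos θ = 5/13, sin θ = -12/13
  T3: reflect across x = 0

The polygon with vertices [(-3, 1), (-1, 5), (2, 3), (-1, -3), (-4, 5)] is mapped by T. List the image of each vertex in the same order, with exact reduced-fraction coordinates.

image vertices: (963/325, -359/325), (1273/325, 1061/325), (106/325, 1167/325), (-359/325, -963/325), (2032/325, 449/325)

T1 rotate counter-clockwise with cos θ = -7/25, sin θ = 24/25: (-3, 1) → (-3/25, -79/25); (-1, 5) → (-113/25, -59/25); (2, 3) → (-86/25, 27/25); (-1, -3) → (79/25, -3/25); (-4, 5) → (-92/25, -131/25)
T2 rotate counter-clockwise with cos θ = 5/13, sin θ = -12/13: (-3/25, -79/25) → (-963/325, -359/325); (-113/25, -59/25) → (-1273/325, 1061/325); (-86/25, 27/25) → (-106/325, 1167/325); (79/25, -3/25) → (359/325, -963/325); (-92/25, -131/25) → (-2032/325, 449/325)
T3 reflect across x = 0: (-963/325, -359/325) → (963/325, -359/325); (-1273/325, 1061/325) → (1273/325, 1061/325); (-106/325, 1167/325) → (106/325, 1167/325); (359/325, -963/325) → (-359/325, -963/325); (-2032/325, 449/325) → (2032/325, 449/325)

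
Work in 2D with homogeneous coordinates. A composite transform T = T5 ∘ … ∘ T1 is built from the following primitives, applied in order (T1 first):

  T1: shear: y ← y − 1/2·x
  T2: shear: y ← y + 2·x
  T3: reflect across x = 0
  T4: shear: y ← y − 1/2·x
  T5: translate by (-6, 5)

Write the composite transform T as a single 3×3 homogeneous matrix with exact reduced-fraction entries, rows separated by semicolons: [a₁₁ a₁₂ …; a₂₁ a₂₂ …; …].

T = [-1 0 -6; 2 1 5; 0 0 1]

T1 = [1 0 0; -1/2 1 0; 0 0 1]
T2·T1 = [1 0 0; 3/2 1 0; 0 0 1]
T3·…·T1 = [-1 0 0; 3/2 1 0; 0 0 1]
T4·…·T1 = [-1 0 0; 2 1 0; 0 0 1]
T5·…·T1 = [-1 0 -6; 2 1 5; 0 0 1]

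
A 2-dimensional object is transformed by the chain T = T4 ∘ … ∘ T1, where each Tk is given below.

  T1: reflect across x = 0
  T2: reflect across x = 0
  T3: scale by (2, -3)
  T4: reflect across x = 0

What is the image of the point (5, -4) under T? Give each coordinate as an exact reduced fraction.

T1 reflect across x = 0: (5, -4) → (-5, -4)
T2 reflect across x = 0: (-5, -4) → (5, -4)
T3 scale by (2, -3): (5, -4) → (10, 12)
T4 reflect across x = 0: (10, 12) → (-10, 12)

T(p) = (-10, 12)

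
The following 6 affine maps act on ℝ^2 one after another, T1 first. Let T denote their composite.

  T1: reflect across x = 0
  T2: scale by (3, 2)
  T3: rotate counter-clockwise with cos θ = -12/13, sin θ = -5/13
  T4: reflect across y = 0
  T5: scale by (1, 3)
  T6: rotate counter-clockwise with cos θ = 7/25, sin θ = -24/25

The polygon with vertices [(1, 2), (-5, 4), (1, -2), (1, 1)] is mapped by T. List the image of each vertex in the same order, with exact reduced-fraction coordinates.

image vertices: (2768/325, -651/325), (11332/325, 6951/325), (-4424/325, -1707/325), (194/65, -183/65)

T1 reflect across x = 0: (1, 2) → (-1, 2); (-5, 4) → (5, 4); (1, -2) → (-1, -2); (1, 1) → (-1, 1)
T2 scale by (3, 2): (-1, 2) → (-3, 4); (5, 4) → (15, 8); (-1, -2) → (-3, -4); (-1, 1) → (-3, 2)
T3 rotate counter-clockwise with cos θ = -12/13, sin θ = -5/13: (-3, 4) → (56/13, -33/13); (15, 8) → (-140/13, -171/13); (-3, -4) → (16/13, 63/13); (-3, 2) → (46/13, -9/13)
T4 reflect across y = 0: (56/13, -33/13) → (56/13, 33/13); (-140/13, -171/13) → (-140/13, 171/13); (16/13, 63/13) → (16/13, -63/13); (46/13, -9/13) → (46/13, 9/13)
T5 scale by (1, 3): (56/13, 33/13) → (56/13, 99/13); (-140/13, 171/13) → (-140/13, 513/13); (16/13, -63/13) → (16/13, -189/13); (46/13, 9/13) → (46/13, 27/13)
T6 rotate counter-clockwise with cos θ = 7/25, sin θ = -24/25: (56/13, 99/13) → (2768/325, -651/325); (-140/13, 513/13) → (11332/325, 6951/325); (16/13, -189/13) → (-4424/325, -1707/325); (46/13, 27/13) → (194/65, -183/65)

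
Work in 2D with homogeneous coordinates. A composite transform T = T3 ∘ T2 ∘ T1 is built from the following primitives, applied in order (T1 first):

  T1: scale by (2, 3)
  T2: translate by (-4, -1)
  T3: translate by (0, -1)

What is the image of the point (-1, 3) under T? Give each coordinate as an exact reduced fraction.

T(p) = (-6, 7)

T1 scale by (2, 3): (-1, 3) → (-2, 9)
T2 translate by (-4, -1): (-2, 9) → (-6, 8)
T3 translate by (0, -1): (-6, 8) → (-6, 7)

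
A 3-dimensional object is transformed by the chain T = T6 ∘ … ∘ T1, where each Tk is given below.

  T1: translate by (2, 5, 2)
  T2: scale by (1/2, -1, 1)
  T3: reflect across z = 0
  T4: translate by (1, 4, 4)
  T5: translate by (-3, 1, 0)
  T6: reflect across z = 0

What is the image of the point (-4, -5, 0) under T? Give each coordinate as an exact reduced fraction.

T(p) = (-3, 5, -2)

T1 translate by (2, 5, 2): (-4, -5, 0) → (-2, 0, 2)
T2 scale by (1/2, -1, 1): (-2, 0, 2) → (-1, 0, 2)
T3 reflect across z = 0: (-1, 0, 2) → (-1, 0, -2)
T4 translate by (1, 4, 4): (-1, 0, -2) → (0, 4, 2)
T5 translate by (-3, 1, 0): (0, 4, 2) → (-3, 5, 2)
T6 reflect across z = 0: (-3, 5, 2) → (-3, 5, -2)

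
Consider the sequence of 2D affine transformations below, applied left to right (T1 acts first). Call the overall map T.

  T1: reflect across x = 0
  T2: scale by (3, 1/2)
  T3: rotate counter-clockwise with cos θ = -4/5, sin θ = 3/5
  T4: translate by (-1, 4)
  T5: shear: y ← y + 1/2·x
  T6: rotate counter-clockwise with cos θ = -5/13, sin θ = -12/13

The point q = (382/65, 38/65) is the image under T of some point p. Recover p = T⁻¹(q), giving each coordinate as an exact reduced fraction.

p = (-1, -2)

T1 = [-1 0 0; 0 1 0; 0 0 1]
T2·T1 = [-3 0 0; 0 1/2 0; 0 0 1]
T3·…·T1 = [12/5 -3/10 0; -9/5 -2/5 0; 0 0 1]
T4·…·T1 = [12/5 -3/10 -1; -9/5 -2/5 4; 0 0 1]
T5·…·T1 = [12/5 -3/10 -1; -3/5 -11/20 7/2; 0 0 1]
T6·…·T1 = [-96/65 -51/130 47/13; -129/65 127/260 -11/26; 0 0 1]
det M = -3/2; M⁻¹ = [-127/390 -17/65 16/15; -86/65 64/65 26/5; 0 0 1]
M⁻¹ · (382/65, 38/65)ᵀ = (-1, -2)ᵀ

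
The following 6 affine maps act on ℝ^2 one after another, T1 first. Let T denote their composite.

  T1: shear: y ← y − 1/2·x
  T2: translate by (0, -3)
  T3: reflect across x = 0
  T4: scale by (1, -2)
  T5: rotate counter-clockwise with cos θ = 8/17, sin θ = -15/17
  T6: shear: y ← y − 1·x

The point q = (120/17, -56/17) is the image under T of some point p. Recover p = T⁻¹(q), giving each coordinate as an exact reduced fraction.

T1 = [1 0 0; -1/2 1 0; 0 0 1]
T2·T1 = [1 0 0; -1/2 1 -3; 0 0 1]
T3·…·T1 = [-1 0 0; -1/2 1 -3; 0 0 1]
T4·…·T1 = [-1 0 0; 1 -2 6; 0 0 1]
T5·…·T1 = [7/17 -30/17 90/17; 23/17 -16/17 48/17; 0 0 1]
T6·…·T1 = [7/17 -30/17 90/17; 16/17 14/17 -42/17; 0 0 1]
det M = 2; M⁻¹ = [7/17 15/17 0; -8/17 7/34 3; 0 0 1]
M⁻¹ · (120/17, -56/17)ᵀ = (0, -1)ᵀ

p = (0, -1)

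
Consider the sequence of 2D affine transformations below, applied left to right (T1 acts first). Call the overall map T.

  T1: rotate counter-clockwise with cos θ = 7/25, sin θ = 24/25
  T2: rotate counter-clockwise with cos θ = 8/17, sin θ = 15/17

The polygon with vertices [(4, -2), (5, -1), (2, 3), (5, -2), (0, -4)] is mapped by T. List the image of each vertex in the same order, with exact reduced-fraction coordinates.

T1 rotate counter-clockwise with cos θ = 7/25, sin θ = 24/25: (4, -2) → (76/25, 82/25); (5, -1) → (59/25, 113/25); (2, 3) → (-58/25, 69/25); (5, -2) → (83/25, 106/25); (0, -4) → (96/25, -28/25)
T2 rotate counter-clockwise with cos θ = 8/17, sin θ = 15/17: (76/25, 82/25) → (-622/425, 1796/425); (59/25, 113/25) → (-1223/425, 1789/425); (-58/25, 69/25) → (-1499/425, -318/425); (83/25, 106/25) → (-926/425, 2093/425); (96/25, -28/25) → (1188/425, 1216/425)

image vertices: (-622/425, 1796/425), (-1223/425, 1789/425), (-1499/425, -318/425), (-926/425, 2093/425), (1188/425, 1216/425)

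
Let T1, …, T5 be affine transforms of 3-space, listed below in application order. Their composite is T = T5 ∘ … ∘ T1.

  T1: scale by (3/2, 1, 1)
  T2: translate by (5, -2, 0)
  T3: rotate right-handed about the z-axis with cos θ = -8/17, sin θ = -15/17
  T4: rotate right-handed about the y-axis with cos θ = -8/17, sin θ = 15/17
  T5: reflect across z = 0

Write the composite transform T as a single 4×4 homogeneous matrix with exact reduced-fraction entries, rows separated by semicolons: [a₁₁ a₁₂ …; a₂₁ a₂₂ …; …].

T = [96/289 -120/289 15/17 560/289; -45/34 -8/17 0 -59/17; -180/289 225/289 8/17 -1050/289; 0 0 0 1]

T1 = [3/2 0 0 0; 0 1 0 0; 0 0 1 0; 0 0 0 1]
T2·T1 = [3/2 0 0 5; 0 1 0 -2; 0 0 1 0; 0 0 0 1]
T3·…·T1 = [-12/17 15/17 0 -70/17; -45/34 -8/17 0 -59/17; 0 0 1 0; 0 0 0 1]
T4·…·T1 = [96/289 -120/289 15/17 560/289; -45/34 -8/17 0 -59/17; 180/289 -225/289 -8/17 1050/289; 0 0 0 1]
T5·…·T1 = [96/289 -120/289 15/17 560/289; -45/34 -8/17 0 -59/17; -180/289 225/289 8/17 -1050/289; 0 0 0 1]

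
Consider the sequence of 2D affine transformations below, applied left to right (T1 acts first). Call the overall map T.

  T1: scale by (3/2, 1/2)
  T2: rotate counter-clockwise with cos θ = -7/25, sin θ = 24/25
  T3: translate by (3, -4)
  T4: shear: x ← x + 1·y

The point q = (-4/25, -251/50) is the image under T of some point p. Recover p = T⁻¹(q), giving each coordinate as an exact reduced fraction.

p = (-1, -3)

T1 = [3/2 0 0; 0 1/2 0; 0 0 1]
T2·T1 = [-21/50 -12/25 0; 36/25 -7/50 0; 0 0 1]
T3·…·T1 = [-21/50 -12/25 3; 36/25 -7/50 -4; 0 0 1]
T4·…·T1 = [51/50 -31/50 -1; 36/25 -7/50 -4; 0 0 1]
det M = 3/4; M⁻¹ = [-14/75 62/75 78/25; -48/25 34/25 88/25; 0 0 1]
M⁻¹ · (-4/25, -251/50)ᵀ = (-1, -3)ᵀ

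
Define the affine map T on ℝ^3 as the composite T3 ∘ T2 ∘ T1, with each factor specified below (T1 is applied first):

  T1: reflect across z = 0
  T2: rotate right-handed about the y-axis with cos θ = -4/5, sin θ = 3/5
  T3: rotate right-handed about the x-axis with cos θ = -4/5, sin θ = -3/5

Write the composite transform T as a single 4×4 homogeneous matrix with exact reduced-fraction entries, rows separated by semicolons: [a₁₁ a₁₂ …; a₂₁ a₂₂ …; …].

T1 = [1 0 0 0; 0 1 0 0; 0 0 -1 0; 0 0 0 1]
T2·T1 = [-4/5 0 -3/5 0; 0 1 0 0; -3/5 0 4/5 0; 0 0 0 1]
T3·…·T1 = [-4/5 0 -3/5 0; -9/25 -4/5 12/25 0; 12/25 -3/5 -16/25 0; 0 0 0 1]

T = [-4/5 0 -3/5 0; -9/25 -4/5 12/25 0; 12/25 -3/5 -16/25 0; 0 0 0 1]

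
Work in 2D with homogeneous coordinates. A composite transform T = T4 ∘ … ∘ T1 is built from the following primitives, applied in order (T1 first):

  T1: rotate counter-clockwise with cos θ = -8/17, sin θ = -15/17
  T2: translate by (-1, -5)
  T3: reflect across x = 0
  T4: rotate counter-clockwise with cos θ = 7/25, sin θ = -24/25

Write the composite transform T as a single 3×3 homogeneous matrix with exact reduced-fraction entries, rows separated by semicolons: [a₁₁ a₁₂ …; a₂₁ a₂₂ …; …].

T1 = [-8/17 15/17 0; -15/17 -8/17 0; 0 0 1]
T2·T1 = [-8/17 15/17 -1; -15/17 -8/17 -5; 0 0 1]
T3·…·T1 = [8/17 -15/17 1; -15/17 -8/17 -5; 0 0 1]
T4·…·T1 = [-304/425 -297/425 -113/25; -297/425 304/425 -59/25; 0 0 1]

T = [-304/425 -297/425 -113/25; -297/425 304/425 -59/25; 0 0 1]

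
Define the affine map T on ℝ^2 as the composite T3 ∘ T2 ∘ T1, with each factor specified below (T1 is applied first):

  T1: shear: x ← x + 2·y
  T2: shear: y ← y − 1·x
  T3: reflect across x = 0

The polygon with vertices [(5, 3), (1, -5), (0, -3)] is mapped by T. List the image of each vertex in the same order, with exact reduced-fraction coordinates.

image vertices: (-11, -8), (9, 4), (6, 3)

T1 shear: x ← x + 2·y: (5, 3) → (11, 3); (1, -5) → (-9, -5); (0, -3) → (-6, -3)
T2 shear: y ← y − 1·x: (11, 3) → (11, -8); (-9, -5) → (-9, 4); (-6, -3) → (-6, 3)
T3 reflect across x = 0: (11, -8) → (-11, -8); (-9, 4) → (9, 4); (-6, 3) → (6, 3)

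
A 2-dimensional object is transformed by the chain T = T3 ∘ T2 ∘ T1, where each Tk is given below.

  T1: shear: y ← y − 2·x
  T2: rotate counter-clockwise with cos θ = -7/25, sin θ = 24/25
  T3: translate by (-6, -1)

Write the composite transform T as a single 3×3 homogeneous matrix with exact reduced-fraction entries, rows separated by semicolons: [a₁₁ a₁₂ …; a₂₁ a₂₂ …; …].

T1 = [1 0 0; -2 1 0; 0 0 1]
T2·T1 = [41/25 -24/25 0; 38/25 -7/25 0; 0 0 1]
T3·…·T1 = [41/25 -24/25 -6; 38/25 -7/25 -1; 0 0 1]

T = [41/25 -24/25 -6; 38/25 -7/25 -1; 0 0 1]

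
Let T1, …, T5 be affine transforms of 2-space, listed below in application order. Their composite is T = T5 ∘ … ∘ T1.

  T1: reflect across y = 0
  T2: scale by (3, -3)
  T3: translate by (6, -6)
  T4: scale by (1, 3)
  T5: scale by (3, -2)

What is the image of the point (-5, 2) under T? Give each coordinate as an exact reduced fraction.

T(p) = (-27, 0)

T1 reflect across y = 0: (-5, 2) → (-5, -2)
T2 scale by (3, -3): (-5, -2) → (-15, 6)
T3 translate by (6, -6): (-15, 6) → (-9, 0)
T4 scale by (1, 3): (-9, 0) → (-9, 0)
T5 scale by (3, -2): (-9, 0) → (-27, 0)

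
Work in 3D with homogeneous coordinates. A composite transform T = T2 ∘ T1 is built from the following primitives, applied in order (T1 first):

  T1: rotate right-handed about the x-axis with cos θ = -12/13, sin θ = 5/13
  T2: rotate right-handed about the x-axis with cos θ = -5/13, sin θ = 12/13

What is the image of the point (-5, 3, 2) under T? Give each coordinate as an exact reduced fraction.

T1 rotate right-handed about the x-axis with cos θ = -12/13, sin θ = 5/13: (-5, 3, 2) → (-5, -46/13, -9/13)
T2 rotate right-handed about the x-axis with cos θ = -5/13, sin θ = 12/13: (-5, -46/13, -9/13) → (-5, 2, -3)

T(p) = (-5, 2, -3)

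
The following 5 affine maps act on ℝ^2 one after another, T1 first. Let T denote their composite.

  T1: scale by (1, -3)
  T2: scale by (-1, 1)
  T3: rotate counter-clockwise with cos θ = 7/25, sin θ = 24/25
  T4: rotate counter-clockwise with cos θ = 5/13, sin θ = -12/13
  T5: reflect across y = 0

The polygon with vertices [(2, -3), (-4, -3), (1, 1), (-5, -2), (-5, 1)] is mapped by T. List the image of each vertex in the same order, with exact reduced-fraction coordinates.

T1 scale by (1, -3): (2, -3) → (2, 9); (-4, -3) → (-4, 9); (1, 1) → (1, -3); (-5, -2) → (-5, 6); (-5, 1) → (-5, -3)
T2 scale by (-1, 1): (2, 9) → (-2, 9); (-4, 9) → (4, 9); (1, -3) → (-1, -3); (-5, 6) → (5, 6); (-5, -3) → (5, -3)
T3 rotate counter-clockwise with cos θ = 7/25, sin θ = 24/25: (-2, 9) → (-46/5, 3/5); (4, 9) → (-188/25, 159/25); (-1, -3) → (13/5, -9/5); (5, 6) → (-109/25, 162/25); (5, -3) → (107/25, 99/25)
T4 rotate counter-clockwise with cos θ = 5/13, sin θ = -12/13: (-46/5, 3/5) → (-194/65, 567/65); (-188/25, 159/25) → (968/325, 3051/325); (13/5, -9/5) → (-43/65, -201/65); (-109/25, 162/25) → (1399/325, 2118/325); (107/25, 99/25) → (1723/325, -789/325)
T5 reflect across y = 0: (-194/65, 567/65) → (-194/65, -567/65); (968/325, 3051/325) → (968/325, -3051/325); (-43/65, -201/65) → (-43/65, 201/65); (1399/325, 2118/325) → (1399/325, -2118/325); (1723/325, -789/325) → (1723/325, 789/325)

image vertices: (-194/65, -567/65), (968/325, -3051/325), (-43/65, 201/65), (1399/325, -2118/325), (1723/325, 789/325)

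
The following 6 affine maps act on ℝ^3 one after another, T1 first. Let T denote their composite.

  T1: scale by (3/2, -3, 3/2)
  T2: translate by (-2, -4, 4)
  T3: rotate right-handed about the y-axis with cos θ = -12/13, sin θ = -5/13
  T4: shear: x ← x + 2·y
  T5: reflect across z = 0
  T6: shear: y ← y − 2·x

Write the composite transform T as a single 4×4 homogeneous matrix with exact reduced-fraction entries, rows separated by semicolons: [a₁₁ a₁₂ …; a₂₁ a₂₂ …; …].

T = [-18/13 -6 -15/26 -100/13; 36/13 9 15/13 148/13; -15/26 0 18/13 58/13; 0 0 0 1]

T1 = [3/2 0 0 0; 0 -3 0 0; 0 0 3/2 0; 0 0 0 1]
T2·T1 = [3/2 0 0 -2; 0 -3 0 -4; 0 0 3/2 4; 0 0 0 1]
T3·…·T1 = [-18/13 0 -15/26 4/13; 0 -3 0 -4; 15/26 0 -18/13 -58/13; 0 0 0 1]
T4·…·T1 = [-18/13 -6 -15/26 -100/13; 0 -3 0 -4; 15/26 0 -18/13 -58/13; 0 0 0 1]
T5·…·T1 = [-18/13 -6 -15/26 -100/13; 0 -3 0 -4; -15/26 0 18/13 58/13; 0 0 0 1]
T6·…·T1 = [-18/13 -6 -15/26 -100/13; 36/13 9 15/13 148/13; -15/26 0 18/13 58/13; 0 0 0 1]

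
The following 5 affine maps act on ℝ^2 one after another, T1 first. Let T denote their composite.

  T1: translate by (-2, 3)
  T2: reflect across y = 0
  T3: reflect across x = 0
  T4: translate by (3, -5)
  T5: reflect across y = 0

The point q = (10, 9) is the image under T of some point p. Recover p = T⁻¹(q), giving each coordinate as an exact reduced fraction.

T1 = [1 0 -2; 0 1 3; 0 0 1]
T2·T1 = [1 0 -2; 0 -1 -3; 0 0 1]
T3·…·T1 = [-1 0 2; 0 -1 -3; 0 0 1]
T4·…·T1 = [-1 0 5; 0 -1 -8; 0 0 1]
T5·…·T1 = [-1 0 5; 0 1 8; 0 0 1]
det M = -1; M⁻¹ = [-1 0 5; 0 1 -8; 0 0 1]
M⁻¹ · (10, 9)ᵀ = (-5, 1)ᵀ

p = (-5, 1)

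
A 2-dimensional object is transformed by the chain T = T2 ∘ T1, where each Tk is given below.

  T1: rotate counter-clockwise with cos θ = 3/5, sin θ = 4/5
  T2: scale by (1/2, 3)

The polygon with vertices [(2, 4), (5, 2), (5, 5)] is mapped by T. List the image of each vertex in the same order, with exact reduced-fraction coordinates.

image vertices: (-1, 12), (7/10, 78/5), (-1/2, 21)

T1 rotate counter-clockwise with cos θ = 3/5, sin θ = 4/5: (2, 4) → (-2, 4); (5, 2) → (7/5, 26/5); (5, 5) → (-1, 7)
T2 scale by (1/2, 3): (-2, 4) → (-1, 12); (7/5, 26/5) → (7/10, 78/5); (-1, 7) → (-1/2, 21)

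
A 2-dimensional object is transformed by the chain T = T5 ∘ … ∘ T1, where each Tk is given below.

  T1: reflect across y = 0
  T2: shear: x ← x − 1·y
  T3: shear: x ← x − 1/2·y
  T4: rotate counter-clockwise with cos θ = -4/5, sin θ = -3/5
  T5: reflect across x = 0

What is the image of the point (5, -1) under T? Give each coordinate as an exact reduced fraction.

T1 reflect across y = 0: (5, -1) → (5, 1)
T2 shear: x ← x − 1·y: (5, 1) → (4, 1)
T3 shear: x ← x − 1/2·y: (4, 1) → (7/2, 1)
T4 rotate counter-clockwise with cos θ = -4/5, sin θ = -3/5: (7/2, 1) → (-11/5, -29/10)
T5 reflect across x = 0: (-11/5, -29/10) → (11/5, -29/10)

T(p) = (11/5, -29/10)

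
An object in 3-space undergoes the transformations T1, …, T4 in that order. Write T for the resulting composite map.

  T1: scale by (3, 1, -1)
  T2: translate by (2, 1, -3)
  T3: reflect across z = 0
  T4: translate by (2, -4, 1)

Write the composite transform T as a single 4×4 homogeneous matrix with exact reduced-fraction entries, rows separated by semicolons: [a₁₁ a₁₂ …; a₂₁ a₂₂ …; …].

T = [3 0 0 4; 0 1 0 -3; 0 0 1 4; 0 0 0 1]

T1 = [3 0 0 0; 0 1 0 0; 0 0 -1 0; 0 0 0 1]
T2·T1 = [3 0 0 2; 0 1 0 1; 0 0 -1 -3; 0 0 0 1]
T3·…·T1 = [3 0 0 2; 0 1 0 1; 0 0 1 3; 0 0 0 1]
T4·…·T1 = [3 0 0 4; 0 1 0 -3; 0 0 1 4; 0 0 0 1]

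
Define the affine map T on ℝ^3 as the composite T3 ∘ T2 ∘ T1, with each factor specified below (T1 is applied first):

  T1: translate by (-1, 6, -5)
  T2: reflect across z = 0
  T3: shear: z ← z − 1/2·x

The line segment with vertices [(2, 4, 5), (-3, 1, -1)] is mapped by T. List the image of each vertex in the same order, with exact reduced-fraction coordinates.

image vertices: (1, 10, -1/2), (-4, 7, 8)

T1 translate by (-1, 6, -5): (2, 4, 5) → (1, 10, 0); (-3, 1, -1) → (-4, 7, -6)
T2 reflect across z = 0: (1, 10, 0) → (1, 10, 0); (-4, 7, -6) → (-4, 7, 6)
T3 shear: z ← z − 1/2·x: (1, 10, 0) → (1, 10, -1/2); (-4, 7, 6) → (-4, 7, 8)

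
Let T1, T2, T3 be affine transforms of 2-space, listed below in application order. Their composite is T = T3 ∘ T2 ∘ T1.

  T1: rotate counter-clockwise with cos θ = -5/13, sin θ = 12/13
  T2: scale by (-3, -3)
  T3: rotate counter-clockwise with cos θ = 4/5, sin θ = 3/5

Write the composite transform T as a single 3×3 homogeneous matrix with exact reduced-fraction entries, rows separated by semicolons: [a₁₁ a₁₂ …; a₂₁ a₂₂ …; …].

T1 = [-5/13 -12/13 0; 12/13 -5/13 0; 0 0 1]
T2·T1 = [15/13 36/13 0; -36/13 15/13 0; 0 0 1]
T3·…·T1 = [168/65 99/65 0; -99/65 168/65 0; 0 0 1]

T = [168/65 99/65 0; -99/65 168/65 0; 0 0 1]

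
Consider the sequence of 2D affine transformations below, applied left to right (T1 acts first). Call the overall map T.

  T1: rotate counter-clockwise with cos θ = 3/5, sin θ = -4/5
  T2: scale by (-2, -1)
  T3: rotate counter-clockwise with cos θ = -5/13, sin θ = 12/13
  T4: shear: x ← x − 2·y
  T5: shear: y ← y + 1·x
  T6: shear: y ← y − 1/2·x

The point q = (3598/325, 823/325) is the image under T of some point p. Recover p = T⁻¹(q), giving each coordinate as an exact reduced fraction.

p = (-7/5, 4)

T1 = [3/5 4/5 0; -4/5 3/5 0; 0 0 1]
T2·T1 = [-6/5 -8/5 0; 4/5 -3/5 0; 0 0 1]
T3·…·T1 = [-18/65 76/65 0; -92/65 -81/65 0; 0 0 1]
T4·…·T1 = [166/65 238/65 0; -92/65 -81/65 0; 0 0 1]
T5·…·T1 = [166/65 238/65 0; 74/65 157/65 0; 0 0 1]
T6·…·T1 = [166/65 238/65 0; -9/65 38/65 0; 0 0 1]
det M = 2; M⁻¹ = [19/65 -119/65 0; 9/130 83/65 0; 0 0 1]
M⁻¹ · (3598/325, 823/325)ᵀ = (-7/5, 4)ᵀ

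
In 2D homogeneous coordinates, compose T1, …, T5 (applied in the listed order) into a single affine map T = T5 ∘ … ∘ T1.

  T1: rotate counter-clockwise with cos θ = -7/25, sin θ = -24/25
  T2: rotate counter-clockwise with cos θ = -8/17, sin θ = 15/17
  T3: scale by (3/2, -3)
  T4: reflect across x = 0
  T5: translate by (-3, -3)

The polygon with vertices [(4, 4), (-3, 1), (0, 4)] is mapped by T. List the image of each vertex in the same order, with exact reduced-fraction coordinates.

image vertices: (-3249/425, -7311/425), (291/170, -348/85), (-753/425, -6267/425)

T1 rotate counter-clockwise with cos θ = -7/25, sin θ = -24/25: (4, 4) → (68/25, -124/25); (-3, 1) → (9/5, 13/5); (0, 4) → (96/25, -28/25)
T2 rotate counter-clockwise with cos θ = -8/17, sin θ = 15/17: (68/25, -124/25) → (1316/425, 2012/425); (9/5, 13/5) → (-267/85, 31/85); (96/25, -28/25) → (-348/425, 1664/425)
T3 scale by (3/2, -3): (1316/425, 2012/425) → (1974/425, -6036/425); (-267/85, 31/85) → (-801/170, -93/85); (-348/425, 1664/425) → (-522/425, -4992/425)
T4 reflect across x = 0: (1974/425, -6036/425) → (-1974/425, -6036/425); (-801/170, -93/85) → (801/170, -93/85); (-522/425, -4992/425) → (522/425, -4992/425)
T5 translate by (-3, -3): (-1974/425, -6036/425) → (-3249/425, -7311/425); (801/170, -93/85) → (291/170, -348/85); (522/425, -4992/425) → (-753/425, -6267/425)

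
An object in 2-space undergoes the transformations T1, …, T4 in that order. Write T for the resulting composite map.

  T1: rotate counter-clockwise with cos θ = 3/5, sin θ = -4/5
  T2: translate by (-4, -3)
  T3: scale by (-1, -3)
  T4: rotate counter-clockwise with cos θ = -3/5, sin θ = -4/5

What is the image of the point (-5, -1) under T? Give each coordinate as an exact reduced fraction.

T(p) = (-141/25, -138/25)

T1 rotate counter-clockwise with cos θ = 3/5, sin θ = -4/5: (-5, -1) → (-19/5, 17/5)
T2 translate by (-4, -3): (-19/5, 17/5) → (-39/5, 2/5)
T3 scale by (-1, -3): (-39/5, 2/5) → (39/5, -6/5)
T4 rotate counter-clockwise with cos θ = -3/5, sin θ = -4/5: (39/5, -6/5) → (-141/25, -138/25)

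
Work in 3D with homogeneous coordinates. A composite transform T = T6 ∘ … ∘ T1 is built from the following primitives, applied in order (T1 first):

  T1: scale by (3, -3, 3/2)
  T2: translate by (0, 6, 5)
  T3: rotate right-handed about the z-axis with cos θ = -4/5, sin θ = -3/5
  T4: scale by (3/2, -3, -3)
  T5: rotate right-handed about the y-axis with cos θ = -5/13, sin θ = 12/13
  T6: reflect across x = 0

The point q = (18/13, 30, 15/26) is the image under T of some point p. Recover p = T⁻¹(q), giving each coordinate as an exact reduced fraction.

p = (2, -2/3, -3)

T1 = [3 0 0 0; 0 -3 0 0; 0 0 3/2 0; 0 0 0 1]
T2·T1 = [3 0 0 0; 0 -3 0 6; 0 0 3/2 5; 0 0 0 1]
T3·…·T1 = [-12/5 -9/5 0 18/5; -9/5 12/5 0 -24/5; 0 0 3/2 5; 0 0 0 1]
T4·…·T1 = [-18/5 -27/10 0 27/5; 27/5 -36/5 0 72/5; 0 0 -9/2 -15; 0 0 0 1]
T5·…·T1 = [18/13 27/26 -54/13 -207/13; 27/5 -36/5 0 72/5; 216/65 162/65 45/26 51/65; 0 0 0 1]
T6·…·T1 = [-18/13 -27/26 54/13 207/13; 27/5 -36/5 0 72/5; 216/65 162/65 45/26 51/65; 0 0 0 1]
det M = 729/4; M⁻¹ = [-8/117 1/15 32/195 0; -2/39 -4/45 8/65 2; 8/39 0 10/117 -10/3; 0 0 0 1]
M⁻¹ · (18/13, 30, 15/26)ᵀ = (2, -2/3, -3)ᵀ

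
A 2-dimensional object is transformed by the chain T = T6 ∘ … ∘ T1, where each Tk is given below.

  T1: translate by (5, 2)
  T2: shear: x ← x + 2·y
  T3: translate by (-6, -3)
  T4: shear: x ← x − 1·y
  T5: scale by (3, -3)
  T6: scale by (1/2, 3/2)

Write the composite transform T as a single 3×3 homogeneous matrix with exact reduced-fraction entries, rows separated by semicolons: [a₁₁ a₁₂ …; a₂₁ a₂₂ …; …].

T1 = [1 0 5; 0 1 2; 0 0 1]
T2·T1 = [1 2 9; 0 1 2; 0 0 1]
T3·…·T1 = [1 2 3; 0 1 -1; 0 0 1]
T4·…·T1 = [1 1 4; 0 1 -1; 0 0 1]
T5·…·T1 = [3 3 12; 0 -3 3; 0 0 1]
T6·…·T1 = [3/2 3/2 6; 0 -9/2 9/2; 0 0 1]

T = [3/2 3/2 6; 0 -9/2 9/2; 0 0 1]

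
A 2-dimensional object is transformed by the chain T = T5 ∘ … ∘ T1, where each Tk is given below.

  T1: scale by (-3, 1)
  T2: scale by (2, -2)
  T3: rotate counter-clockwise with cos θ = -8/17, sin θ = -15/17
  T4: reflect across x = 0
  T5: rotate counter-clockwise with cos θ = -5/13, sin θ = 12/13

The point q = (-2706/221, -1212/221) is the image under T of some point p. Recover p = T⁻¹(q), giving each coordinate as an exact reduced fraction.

p = (2, 3)

T1 = [-3 0 0; 0 1 0; 0 0 1]
T2·T1 = [-6 0 0; 0 -2 0; 0 0 1]
T3·…·T1 = [48/17 -30/17 0; 90/17 16/17 0; 0 0 1]
T4·…·T1 = [-48/17 30/17 0; 90/17 16/17 0; 0 0 1]
T5·…·T1 = [-840/221 -342/221 0; -1026/221 280/221 0; 0 0 1]
det M = -12; M⁻¹ = [-70/663 -57/442 0; -171/442 70/221 0; 0 0 1]
M⁻¹ · (-2706/221, -1212/221)ᵀ = (2, 3)ᵀ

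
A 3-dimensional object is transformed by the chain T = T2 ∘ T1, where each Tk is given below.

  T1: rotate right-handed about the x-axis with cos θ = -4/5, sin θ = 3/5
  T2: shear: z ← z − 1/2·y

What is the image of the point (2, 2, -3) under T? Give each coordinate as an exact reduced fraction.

T1 rotate right-handed about the x-axis with cos θ = -4/5, sin θ = 3/5: (2, 2, -3) → (2, 1/5, 18/5)
T2 shear: z ← z − 1/2·y: (2, 1/5, 18/5) → (2, 1/5, 7/2)

T(p) = (2, 1/5, 7/2)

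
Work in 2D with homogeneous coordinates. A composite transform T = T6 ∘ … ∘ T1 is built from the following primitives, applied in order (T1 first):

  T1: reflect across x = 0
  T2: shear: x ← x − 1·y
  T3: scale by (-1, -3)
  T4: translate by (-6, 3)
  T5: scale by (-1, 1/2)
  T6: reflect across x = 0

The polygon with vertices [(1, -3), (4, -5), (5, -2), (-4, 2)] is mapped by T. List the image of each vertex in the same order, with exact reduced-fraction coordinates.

T1 reflect across x = 0: (1, -3) → (-1, -3); (4, -5) → (-4, -5); (5, -2) → (-5, -2); (-4, 2) → (4, 2)
T2 shear: x ← x − 1·y: (-1, -3) → (2, -3); (-4, -5) → (1, -5); (-5, -2) → (-3, -2); (4, 2) → (2, 2)
T3 scale by (-1, -3): (2, -3) → (-2, 9); (1, -5) → (-1, 15); (-3, -2) → (3, 6); (2, 2) → (-2, -6)
T4 translate by (-6, 3): (-2, 9) → (-8, 12); (-1, 15) → (-7, 18); (3, 6) → (-3, 9); (-2, -6) → (-8, -3)
T5 scale by (-1, 1/2): (-8, 12) → (8, 6); (-7, 18) → (7, 9); (-3, 9) → (3, 9/2); (-8, -3) → (8, -3/2)
T6 reflect across x = 0: (8, 6) → (-8, 6); (7, 9) → (-7, 9); (3, 9/2) → (-3, 9/2); (8, -3/2) → (-8, -3/2)

image vertices: (-8, 6), (-7, 9), (-3, 9/2), (-8, -3/2)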